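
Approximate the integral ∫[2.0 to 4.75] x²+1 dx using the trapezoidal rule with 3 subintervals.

f(x) = x²+1
a = 2.0, b = 4.75, n = 3
h = (b - a)/n = 0.916667

Trapezoidal rule: (h/2)[f(x₀) + 2f(x₁) + 2f(x₂) + ... + f(xₙ)]

x_0 = 2.0000, f(x_0) = 5.000000, coefficient = 1
x_1 = 2.9167, f(x_1) = 9.506944, coefficient = 2
x_2 = 3.8333, f(x_2) = 15.694444, coefficient = 2
x_3 = 4.7500, f(x_3) = 23.562500, coefficient = 1

I ≈ (0.916667/2) × 78.965278 = 36.192419
Exact value: 35.807292
Error: 0.385127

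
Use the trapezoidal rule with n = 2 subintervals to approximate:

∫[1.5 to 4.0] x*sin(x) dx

f(x) = x*sin(x)
a = 1.5, b = 4.0, n = 2
h = (b - a)/n = 1.250000

Trapezoidal rule: (h/2)[f(x₀) + 2f(x₁) + 2f(x₂) + ... + f(xₙ)]

x_0 = 1.5000, f(x_0) = 1.496242, coefficient = 1
x_1 = 2.7500, f(x_1) = 1.049568, coefficient = 2
x_2 = 4.0000, f(x_2) = -3.027210, coefficient = 1

I ≈ (1.250000/2) × 0.568168 = 0.355105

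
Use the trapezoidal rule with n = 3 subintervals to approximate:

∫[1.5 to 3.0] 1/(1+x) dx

f(x) = 1/(1+x)
a = 1.5, b = 3.0, n = 3
h = (b - a)/n = 0.500000

Trapezoidal rule: (h/2)[f(x₀) + 2f(x₁) + 2f(x₂) + ... + f(xₙ)]

x_0 = 1.5000, f(x_0) = 0.400000, coefficient = 1
x_1 = 2.0000, f(x_1) = 0.333333, coefficient = 2
x_2 = 2.5000, f(x_2) = 0.285714, coefficient = 2
x_3 = 3.0000, f(x_3) = 0.250000, coefficient = 1

I ≈ (0.500000/2) × 1.888095 = 0.472024
Exact value: 0.470004
Error: 0.002020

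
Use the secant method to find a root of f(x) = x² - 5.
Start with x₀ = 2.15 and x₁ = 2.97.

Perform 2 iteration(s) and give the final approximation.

f(x) = x² - 5
x₀ = 2.15, x₁ = 2.97

Secant formula: x_{n+1} = x_n - f(x_n)(x_n - x_{n-1})/(f(x_n) - f(x_{n-1}))

Iteration 1:
  f(2.150000) = -0.377500
  f(2.970000) = 3.820900
  x_2 = 2.970000 - 3.820900×(2.970000 - 2.150000)/(3.820900 - (-0.377500))
       = 2.223730
Iteration 2:
  f(2.970000) = 3.820900
  f(2.223730) = -0.055023
  x_3 = 2.223730 - (-0.055023)×(2.223730 - 2.970000)/(-0.055023 - 3.820900)
       = 2.234325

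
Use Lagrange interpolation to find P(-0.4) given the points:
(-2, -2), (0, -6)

Lagrange interpolation formula:
P(x) = Σ yᵢ × Lᵢ(x)
where Lᵢ(x) = Π_{j≠i} (x - xⱼ)/(xᵢ - xⱼ)

L_0(-0.4) = (-0.4 - 0)/(-2 - 0) = 0.200000
L_1(-0.4) = (-0.4 - (-2))/(0 - (-2)) = 0.800000

P(-0.4) = (-2)×L_0(-0.4) + (-6)×L_1(-0.4)
P(-0.4) = -5.200000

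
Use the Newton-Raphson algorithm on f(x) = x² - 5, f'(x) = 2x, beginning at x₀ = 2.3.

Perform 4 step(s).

f(x) = x² - 5
f'(x) = 2x
x₀ = 2.3

Newton-Raphson formula: x_{n+1} = x_n - f(x_n)/f'(x_n)

Iteration 1:
  f(2.300000) = 0.290000
  f'(2.300000) = 4.600000
  x_1 = 2.300000 - 0.290000/4.600000 = 2.236957
Iteration 2:
  f(2.236957) = 0.003974
  f'(2.236957) = 4.473913
  x_2 = 2.236957 - 0.003974/4.473913 = 2.236068
Iteration 3:
  f(2.236068) = 0.000001
  f'(2.236068) = 4.472136
  x_3 = 2.236068 - 0.000001/4.472136 = 2.236068
Iteration 4:
  f(2.236068) = 0.000000
  f'(2.236068) = 4.472136
  x_4 = 2.236068 - 0.000000/4.472136 = 2.236068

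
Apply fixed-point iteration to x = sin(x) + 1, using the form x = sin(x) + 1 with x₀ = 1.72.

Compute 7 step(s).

Equation: x = sin(x) + 1
Fixed-point form: x = sin(x) + 1
x₀ = 1.72

x_1 = g(1.720000) = 1.988890
x_2 = g(1.988890) = 1.913865
x_3 = g(1.913865) = 1.941727
x_4 = g(1.941727) = 1.931990
x_5 = g(1.931990) = 1.935476
x_6 = g(1.935476) = 1.934238
x_7 = g(1.934238) = 1.934679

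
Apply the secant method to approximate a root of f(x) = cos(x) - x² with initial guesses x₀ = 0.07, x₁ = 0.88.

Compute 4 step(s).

f(x) = cos(x) - x²
x₀ = 0.07, x₁ = 0.88

Secant formula: x_{n+1} = x_n - f(x_n)(x_n - x_{n-1})/(f(x_n) - f(x_{n-1}))

Iteration 1:
  f(0.070000) = 0.992651
  f(0.880000) = -0.137249
  x_2 = 0.880000 - (-0.137249)×(0.880000 - 0.070000)/(-0.137249 - 0.992651)
       = 0.781609
Iteration 2:
  f(0.880000) = -0.137249
  f(0.781609) = 0.098868
  x_3 = 0.781609 - 0.098868×(0.781609 - 0.880000)/(0.098868 - (-0.137249))
       = 0.822808
Iteration 3:
  f(0.781609) = 0.098868
  f(0.822808) = 0.003153
  x_4 = 0.822808 - 0.003153×(0.822808 - 0.781609)/(0.003153 - 0.098868)
       = 0.824165
Iteration 4:
  f(0.822808) = 0.003153
  f(0.824165) = -0.000078
  x_5 = 0.824165 - (-0.000078)×(0.824165 - 0.822808)/(-0.000078 - 0.003153)
       = 0.824132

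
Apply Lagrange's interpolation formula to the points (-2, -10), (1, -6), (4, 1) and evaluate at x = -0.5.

Lagrange interpolation formula:
P(x) = Σ yᵢ × Lᵢ(x)
where Lᵢ(x) = Π_{j≠i} (x - xⱼ)/(xᵢ - xⱼ)

L_0(-0.5) = (-0.5 - 1)/(-2 - 1) × (-0.5 - 4)/(-2 - 4) = 0.375000
L_1(-0.5) = (-0.5 - (-2))/(1 - (-2)) × (-0.5 - 4)/(1 - 4) = 0.750000
L_2(-0.5) = (-0.5 - (-2))/(4 - (-2)) × (-0.5 - 1)/(4 - 1) = -0.125000

P(-0.5) = (-10)×L_0(-0.5) + (-6)×L_1(-0.5) + 1×L_2(-0.5)
P(-0.5) = -8.375000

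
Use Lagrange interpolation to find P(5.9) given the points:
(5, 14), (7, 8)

Lagrange interpolation formula:
P(x) = Σ yᵢ × Lᵢ(x)
where Lᵢ(x) = Π_{j≠i} (x - xⱼ)/(xᵢ - xⱼ)

L_0(5.9) = (5.9 - 7)/(5 - 7) = 0.550000
L_1(5.9) = (5.9 - 5)/(7 - 5) = 0.450000

P(5.9) = 14×L_0(5.9) + 8×L_1(5.9)
P(5.9) = 11.300000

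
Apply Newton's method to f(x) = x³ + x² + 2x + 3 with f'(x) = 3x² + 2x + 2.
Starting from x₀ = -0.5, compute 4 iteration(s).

f(x) = x³ + x² + 2x + 3
f'(x) = 3x² + 2x + 2
x₀ = -0.5

Newton-Raphson formula: x_{n+1} = x_n - f(x_n)/f'(x_n)

Iteration 1:
  f(-0.500000) = 2.125000
  f'(-0.500000) = 1.750000
  x_1 = -0.500000 - 2.125000/1.750000 = -1.714286
Iteration 2:
  f(-1.714286) = -2.527697
  f'(-1.714286) = 7.387755
  x_2 = -1.714286 - (-2.527697)/7.387755 = -1.372139
Iteration 3:
  f(-1.372139) = -0.444928
  f'(-1.372139) = 4.904018
  x_3 = -1.372139 - (-0.444928)/4.904018 = -1.281412
Iteration 4:
  f(-1.281412) = -0.024906
  f'(-1.281412) = 4.363224
  x_4 = -1.281412 - (-0.024906)/4.363224 = -1.275704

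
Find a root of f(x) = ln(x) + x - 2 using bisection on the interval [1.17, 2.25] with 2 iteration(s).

f(x) = ln(x) + x - 2
Initial interval: [1.17, 2.25]

Iteration 1:
  c_1 = (1.170000 + 2.250000)/2 = 1.710000
  f(c_1) = f(1.710000) = 0.246493
  f(a) × f(c) < 0, new interval: [1.170000, 1.710000]
Iteration 2:
  c_2 = (1.170000 + 1.710000)/2 = 1.440000
  f(c_2) = f(1.440000) = -0.195357
  f(a) × f(c) ≥ 0, new interval: [1.440000, 1.710000]

After 2 iteration(s), the approximation is c_2 = 1.440000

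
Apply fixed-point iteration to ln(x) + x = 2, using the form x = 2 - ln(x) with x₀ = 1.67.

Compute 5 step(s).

Equation: ln(x) + x = 2
Fixed-point form: x = 2 - ln(x)
x₀ = 1.67

x_1 = g(1.670000) = 1.487176
x_2 = g(1.487176) = 1.603121
x_3 = g(1.603121) = 1.528048
x_4 = g(1.528048) = 1.576009
x_5 = g(1.576009) = 1.545104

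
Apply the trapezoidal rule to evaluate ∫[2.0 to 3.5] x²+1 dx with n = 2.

f(x) = x²+1
a = 2.0, b = 3.5, n = 2
h = (b - a)/n = 0.750000

Trapezoidal rule: (h/2)[f(x₀) + 2f(x₁) + 2f(x₂) + ... + f(xₙ)]

x_0 = 2.0000, f(x_0) = 5.000000, coefficient = 1
x_1 = 2.7500, f(x_1) = 8.562500, coefficient = 2
x_2 = 3.5000, f(x_2) = 13.250000, coefficient = 1

I ≈ (0.750000/2) × 35.375000 = 13.265625
Exact value: 13.125000
Error: 0.140625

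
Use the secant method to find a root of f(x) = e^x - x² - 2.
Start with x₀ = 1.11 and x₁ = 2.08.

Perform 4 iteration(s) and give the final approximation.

f(x) = e^x - x² - 2
x₀ = 1.11, x₁ = 2.08

Secant formula: x_{n+1} = x_n - f(x_n)(x_n - x_{n-1})/(f(x_n) - f(x_{n-1}))

Iteration 1:
  f(1.110000) = -0.197742
  f(2.080000) = 1.678069
  x_2 = 2.080000 - 1.678069×(2.080000 - 1.110000)/(1.678069 - (-0.197742))
       = 1.212254
Iteration 2:
  f(2.080000) = 1.678069
  f(1.212254) = -0.108508
  x_3 = 1.212254 - (-0.108508)×(1.212254 - 2.080000)/(-0.108508 - 1.678069)
       = 1.264957
Iteration 3:
  f(1.212254) = -0.108508
  f(1.264957) = -0.057176
  x_4 = 1.264957 - (-0.057176)×(1.264957 - 1.212254)/(-0.057176 - (-0.108508))
       = 1.323660
Iteration 4:
  f(1.264957) = -0.057176
  f(1.323660) = 0.005072
  x_5 = 1.323660 - 0.005072×(1.323660 - 1.264957)/(0.005072 - (-0.057176))
       = 1.318877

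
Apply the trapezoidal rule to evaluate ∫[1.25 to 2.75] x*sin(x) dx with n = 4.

f(x) = x*sin(x)
a = 1.25, b = 2.75, n = 4
h = (b - a)/n = 0.375000

Trapezoidal rule: (h/2)[f(x₀) + 2f(x₁) + 2f(x₂) + ... + f(xₙ)]

x_0 = 1.2500, f(x_0) = 1.186231, coefficient = 1
x_1 = 1.6250, f(x_1) = 1.622613, coefficient = 2
x_2 = 2.0000, f(x_2) = 1.818595, coefficient = 2
x_3 = 2.3750, f(x_3) = 1.647502, coefficient = 2
x_4 = 2.7500, f(x_4) = 1.049568, coefficient = 1

I ≈ (0.375000/2) × 12.413219 = 2.327479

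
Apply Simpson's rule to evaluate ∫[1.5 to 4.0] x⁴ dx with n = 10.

f(x) = x⁴
a = 1.5, b = 4.0, n = 10
h = (b - a)/n = 0.250000

Simpson's rule: (h/3)[f(x₀) + 4f(x₁) + 2f(x₂) + ... + f(xₙ)]

x_0 = 1.5000, f(x_0) = 5.062500, coefficient = 1
x_1 = 1.7500, f(x_1) = 9.378906, coefficient = 4
x_2 = 2.0000, f(x_2) = 16.000000, coefficient = 2
x_3 = 2.2500, f(x_3) = 25.628906, coefficient = 4
x_4 = 2.5000, f(x_4) = 39.062500, coefficient = 2
x_5 = 2.7500, f(x_5) = 57.191406, coefficient = 4
x_6 = 3.0000, f(x_6) = 81.000000, coefficient = 2
x_7 = 3.2500, f(x_7) = 111.566406, coefficient = 4
x_8 = 3.5000, f(x_8) = 150.062500, coefficient = 2
x_9 = 3.7500, f(x_9) = 197.753906, coefficient = 4
x_10 = 4.0000, f(x_10) = 256.000000, coefficient = 1

I ≈ (0.250000/3) × 2439.390625 = 203.282552
Exact value: 203.281250
Error: 0.001302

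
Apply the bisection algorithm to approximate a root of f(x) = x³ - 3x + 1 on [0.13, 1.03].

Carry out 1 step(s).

f(x) = x³ - 3x + 1
Initial interval: [0.13, 1.03]

Iteration 1:
  c_1 = (0.130000 + 1.030000)/2 = 0.580000
  f(c_1) = f(0.580000) = -0.544888
  f(a) × f(c) < 0, new interval: [0.130000, 0.580000]

After 1 iteration(s), the approximation is c_1 = 0.580000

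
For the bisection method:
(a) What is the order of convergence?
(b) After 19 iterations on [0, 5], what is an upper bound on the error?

(a) Bisection has linear (order 1) convergence; the error is halved each step.

(b) Error bound = (b-a)/2^n = (5 - 0)/2^{19}
    = 5/2^{19}

(a) 1 (linear); (b) error ≤ 9.54e-06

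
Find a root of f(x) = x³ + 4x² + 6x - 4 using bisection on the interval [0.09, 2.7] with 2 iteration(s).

f(x) = x³ + 4x² + 6x - 4
Initial interval: [0.09, 2.7]

Iteration 1:
  c_1 = (0.090000 + 2.700000)/2 = 1.395000
  f(c_1) = f(1.395000) = 14.868805
  f(a) × f(c) < 0, new interval: [0.090000, 1.395000]
Iteration 2:
  c_2 = (0.090000 + 1.395000)/2 = 0.742500
  f(c_2) = f(0.742500) = 3.069570
  f(a) × f(c) < 0, new interval: [0.090000, 0.742500]

After 2 iteration(s), the approximation is c_2 = 0.742500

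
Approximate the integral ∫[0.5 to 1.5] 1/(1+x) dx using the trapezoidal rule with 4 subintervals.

f(x) = 1/(1+x)
a = 0.5, b = 1.5, n = 4
h = (b - a)/n = 0.250000

Trapezoidal rule: (h/2)[f(x₀) + 2f(x₁) + 2f(x₂) + ... + f(xₙ)]

x_0 = 0.5000, f(x_0) = 0.666667, coefficient = 1
x_1 = 0.7500, f(x_1) = 0.571429, coefficient = 2
x_2 = 1.0000, f(x_2) = 0.500000, coefficient = 2
x_3 = 1.2500, f(x_3) = 0.444444, coefficient = 2
x_4 = 1.5000, f(x_4) = 0.400000, coefficient = 1

I ≈ (0.250000/2) × 4.098413 = 0.512302
Exact value: 0.510826
Error: 0.001476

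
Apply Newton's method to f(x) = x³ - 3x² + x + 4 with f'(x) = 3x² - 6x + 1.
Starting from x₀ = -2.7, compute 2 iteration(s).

f(x) = x³ - 3x² + x + 4
f'(x) = 3x² - 6x + 1
x₀ = -2.7

Newton-Raphson formula: x_{n+1} = x_n - f(x_n)/f'(x_n)

Iteration 1:
  f(-2.700000) = -40.253000
  f'(-2.700000) = 39.070000
  x_1 = -2.700000 - (-40.253000)/39.070000 = -1.669721
Iteration 2:
  f(-1.669721) = -10.688755
  f'(-1.669721) = 19.382231
  x_2 = -1.669721 - (-10.688755)/19.382231 = -1.118249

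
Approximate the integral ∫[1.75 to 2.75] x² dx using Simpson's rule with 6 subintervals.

f(x) = x²
a = 1.75, b = 2.75, n = 6
h = (b - a)/n = 0.166667

Simpson's rule: (h/3)[f(x₀) + 4f(x₁) + 2f(x₂) + ... + f(xₙ)]

x_0 = 1.7500, f(x_0) = 3.062500, coefficient = 1
x_1 = 1.9167, f(x_1) = 3.673611, coefficient = 4
x_2 = 2.0833, f(x_2) = 4.340278, coefficient = 2
x_3 = 2.2500, f(x_3) = 5.062500, coefficient = 4
x_4 = 2.4167, f(x_4) = 5.840278, coefficient = 2
x_5 = 2.5833, f(x_5) = 6.673611, coefficient = 4
x_6 = 2.7500, f(x_6) = 7.562500, coefficient = 1

I ≈ (0.166667/3) × 92.625000 = 5.145833
Exact value: 5.145833
Error: 0.000000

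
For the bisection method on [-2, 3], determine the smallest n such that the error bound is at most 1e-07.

We need (b-a)/2^n ≤ 1e-07
(3 - (-2))/2^n ≤ 1e-07
5/2^n ≤ 1e-07
2^n ≥ 50000000
n ≥ log₂(50000000) = 25.58
n ≥ 26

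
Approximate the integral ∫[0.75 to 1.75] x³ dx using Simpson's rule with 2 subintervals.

f(x) = x³
a = 0.75, b = 1.75, n = 2
h = (b - a)/n = 0.500000

Simpson's rule: (h/3)[f(x₀) + 4f(x₁) + 2f(x₂) + ... + f(xₙ)]

x_0 = 0.7500, f(x_0) = 0.421875, coefficient = 1
x_1 = 1.2500, f(x_1) = 1.953125, coefficient = 4
x_2 = 1.7500, f(x_2) = 5.359375, coefficient = 1

I ≈ (0.500000/3) × 13.593750 = 2.265625
Exact value: 2.265625
Error: 0.000000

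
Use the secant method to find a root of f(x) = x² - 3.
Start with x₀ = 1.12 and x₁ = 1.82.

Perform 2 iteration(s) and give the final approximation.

f(x) = x² - 3
x₀ = 1.12, x₁ = 1.82

Secant formula: x_{n+1} = x_n - f(x_n)(x_n - x_{n-1})/(f(x_n) - f(x_{n-1}))

Iteration 1:
  f(1.120000) = -1.745600
  f(1.820000) = 0.312400
  x_2 = 1.820000 - 0.312400×(1.820000 - 1.120000)/(0.312400 - (-1.745600))
       = 1.713741
Iteration 2:
  f(1.820000) = 0.312400
  f(1.713741) = -0.063090
  x_3 = 1.713741 - (-0.063090)×(1.713741 - 1.820000)/(-0.063090 - 0.312400)
       = 1.731595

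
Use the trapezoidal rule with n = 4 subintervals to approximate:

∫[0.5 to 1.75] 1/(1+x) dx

f(x) = 1/(1+x)
a = 0.5, b = 1.75, n = 4
h = (b - a)/n = 0.312500

Trapezoidal rule: (h/2)[f(x₀) + 2f(x₁) + 2f(x₂) + ... + f(xₙ)]

x_0 = 0.5000, f(x_0) = 0.666667, coefficient = 1
x_1 = 0.8125, f(x_1) = 0.551724, coefficient = 2
x_2 = 1.1250, f(x_2) = 0.470588, coefficient = 2
x_3 = 1.4375, f(x_3) = 0.410256, coefficient = 2
x_4 = 1.7500, f(x_4) = 0.363636, coefficient = 1

I ≈ (0.312500/2) × 3.895441 = 0.608663
Exact value: 0.606136
Error: 0.002527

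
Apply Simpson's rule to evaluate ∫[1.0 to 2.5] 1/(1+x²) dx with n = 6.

f(x) = 1/(1+x²)
a = 1.0, b = 2.5, n = 6
h = (b - a)/n = 0.250000

Simpson's rule: (h/3)[f(x₀) + 4f(x₁) + 2f(x₂) + ... + f(xₙ)]

x_0 = 1.0000, f(x_0) = 0.500000, coefficient = 1
x_1 = 1.2500, f(x_1) = 0.390244, coefficient = 4
x_2 = 1.5000, f(x_2) = 0.307692, coefficient = 2
x_3 = 1.7500, f(x_3) = 0.246154, coefficient = 4
x_4 = 2.0000, f(x_4) = 0.200000, coefficient = 2
x_5 = 2.2500, f(x_5) = 0.164948, coefficient = 4
x_6 = 2.5000, f(x_6) = 0.137931, coefficient = 1

I ≈ (0.250000/3) × 4.858700 = 0.404892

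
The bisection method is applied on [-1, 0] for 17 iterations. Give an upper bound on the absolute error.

Bisection error bound: |error| ≤ (b-a)/2^n
|error| ≤ (0 - (-1))/2^17 = 1/2^17
|error| ≤ 0.0000076294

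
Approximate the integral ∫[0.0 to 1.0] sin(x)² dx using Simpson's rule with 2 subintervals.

f(x) = sin(x)²
a = 0.0, b = 1.0, n = 2
h = (b - a)/n = 0.500000

Simpson's rule: (h/3)[f(x₀) + 4f(x₁) + 2f(x₂) + ... + f(xₙ)]

x_0 = 0.0000, f(x_0) = 0.000000, coefficient = 1
x_1 = 0.5000, f(x_1) = 0.229849, coefficient = 4
x_2 = 1.0000, f(x_2) = 0.708073, coefficient = 1

I ≈ (0.500000/3) × 1.627469 = 0.271245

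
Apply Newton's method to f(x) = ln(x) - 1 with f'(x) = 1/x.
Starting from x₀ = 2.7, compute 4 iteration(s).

f(x) = ln(x) - 1
f'(x) = 1/x
x₀ = 2.7

Newton-Raphson formula: x_{n+1} = x_n - f(x_n)/f'(x_n)

Iteration 1:
  f(2.700000) = -0.006748
  f'(2.700000) = 0.370370
  x_1 = 2.700000 - (-0.006748)/0.370370 = 2.718220
Iteration 2:
  f(2.718220) = -0.000023
  f'(2.718220) = 0.367888
  x_2 = 2.718220 - (-0.000023)/0.367888 = 2.718282
Iteration 3:
  f(2.718282) = 0.000000
  f'(2.718282) = 0.367879
  x_3 = 2.718282 - 0.000000/0.367879 = 2.718282
Iteration 4:
  f(2.718282) = 0.000000
  f'(2.718282) = 0.367879
  x_4 = 2.718282 - 0.000000/0.367879 = 2.718282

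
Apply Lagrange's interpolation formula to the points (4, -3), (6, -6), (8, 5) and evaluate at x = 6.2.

Lagrange interpolation formula:
P(x) = Σ yᵢ × Lᵢ(x)
where Lᵢ(x) = Π_{j≠i} (x - xⱼ)/(xᵢ - xⱼ)

L_0(6.2) = (6.2 - 6)/(4 - 6) × (6.2 - 8)/(4 - 8) = -0.045000
L_1(6.2) = (6.2 - 4)/(6 - 4) × (6.2 - 8)/(6 - 8) = 0.990000
L_2(6.2) = (6.2 - 4)/(8 - 4) × (6.2 - 6)/(8 - 6) = 0.055000

P(6.2) = (-3)×L_0(6.2) + (-6)×L_1(6.2) + 5×L_2(6.2)
P(6.2) = -5.530000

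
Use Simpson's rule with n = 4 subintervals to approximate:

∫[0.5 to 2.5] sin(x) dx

f(x) = sin(x)
a = 0.5, b = 2.5, n = 4
h = (b - a)/n = 0.500000

Simpson's rule: (h/3)[f(x₀) + 4f(x₁) + 2f(x₂) + ... + f(xₙ)]

x_0 = 0.5000, f(x_0) = 0.479426, coefficient = 1
x_1 = 1.0000, f(x_1) = 0.841471, coefficient = 4
x_2 = 1.5000, f(x_2) = 0.997495, coefficient = 2
x_3 = 2.0000, f(x_3) = 0.909297, coefficient = 4
x_4 = 2.5000, f(x_4) = 0.598472, coefficient = 1

I ≈ (0.500000/3) × 10.075961 = 1.679327
Exact value: 1.678726
Error: 0.000601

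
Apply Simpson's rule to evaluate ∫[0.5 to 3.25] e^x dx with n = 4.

f(x) = e^x
a = 0.5, b = 3.25, n = 4
h = (b - a)/n = 0.687500

Simpson's rule: (h/3)[f(x₀) + 4f(x₁) + 2f(x₂) + ... + f(xₙ)]

x_0 = 0.5000, f(x_0) = 1.648721, coefficient = 1
x_1 = 1.1875, f(x_1) = 3.278874, coefficient = 4
x_2 = 1.8750, f(x_2) = 6.520819, coefficient = 2
x_3 = 2.5625, f(x_3) = 12.968197, coefficient = 4
x_4 = 3.2500, f(x_4) = 25.790340, coefficient = 1

I ≈ (0.687500/3) × 105.468984 = 24.169975
Exact value: 24.141619
Error: 0.028357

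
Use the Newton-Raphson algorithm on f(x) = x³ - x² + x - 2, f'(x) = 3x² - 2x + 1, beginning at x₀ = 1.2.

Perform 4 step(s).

f(x) = x³ - x² + x - 2
f'(x) = 3x² - 2x + 1
x₀ = 1.2

Newton-Raphson formula: x_{n+1} = x_n - f(x_n)/f'(x_n)

Iteration 1:
  f(1.200000) = -0.512000
  f'(1.200000) = 2.920000
  x_1 = 1.200000 - (-0.512000)/2.920000 = 1.375342
Iteration 2:
  f(1.375342) = 0.085328
  f'(1.375342) = 3.924016
  x_2 = 1.375342 - 0.085328/3.924016 = 1.353597
Iteration 3:
  f(1.353597) = 0.001468
  f'(1.353597) = 3.789483
  x_3 = 1.353597 - 0.001468/3.789483 = 1.353210
Iteration 4:
  f(1.353210) = 0.000000
  f'(1.353210) = 3.787112
  x_4 = 1.353210 - 0.000000/3.787112 = 1.353210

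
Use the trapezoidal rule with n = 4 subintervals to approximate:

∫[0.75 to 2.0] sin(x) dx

f(x) = sin(x)
a = 0.75, b = 2.0, n = 4
h = (b - a)/n = 0.312500

Trapezoidal rule: (h/2)[f(x₀) + 2f(x₁) + 2f(x₂) + ... + f(xₙ)]

x_0 = 0.7500, f(x_0) = 0.681639, coefficient = 1
x_1 = 1.0625, f(x_1) = 0.873575, coefficient = 2
x_2 = 1.3750, f(x_2) = 0.980893, coefficient = 2
x_3 = 1.6875, f(x_3) = 0.993198, coefficient = 2
x_4 = 2.0000, f(x_4) = 0.909297, coefficient = 1

I ≈ (0.312500/2) × 7.286268 = 1.138479
Exact value: 1.147836
Error: 0.009356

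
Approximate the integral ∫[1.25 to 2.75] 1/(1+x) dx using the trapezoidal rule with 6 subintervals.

f(x) = 1/(1+x)
a = 1.25, b = 2.75, n = 6
h = (b - a)/n = 0.250000

Trapezoidal rule: (h/2)[f(x₀) + 2f(x₁) + 2f(x₂) + ... + f(xₙ)]

x_0 = 1.2500, f(x_0) = 0.444444, coefficient = 1
x_1 = 1.5000, f(x_1) = 0.400000, coefficient = 2
x_2 = 1.7500, f(x_2) = 0.363636, coefficient = 2
x_3 = 2.0000, f(x_3) = 0.333333, coefficient = 2
x_4 = 2.2500, f(x_4) = 0.307692, coefficient = 2
x_5 = 2.5000, f(x_5) = 0.285714, coefficient = 2
x_6 = 2.7500, f(x_6) = 0.266667, coefficient = 1

I ≈ (0.250000/2) × 4.091864 = 0.511483
Exact value: 0.510826
Error: 0.000657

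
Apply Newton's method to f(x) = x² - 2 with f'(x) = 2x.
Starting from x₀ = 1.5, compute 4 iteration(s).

f(x) = x² - 2
f'(x) = 2x
x₀ = 1.5

Newton-Raphson formula: x_{n+1} = x_n - f(x_n)/f'(x_n)

Iteration 1:
  f(1.500000) = 0.250000
  f'(1.500000) = 3.000000
  x_1 = 1.500000 - 0.250000/3.000000 = 1.416667
Iteration 2:
  f(1.416667) = 0.006944
  f'(1.416667) = 2.833333
  x_2 = 1.416667 - 0.006944/2.833333 = 1.414216
Iteration 3:
  f(1.414216) = 0.000006
  f'(1.414216) = 2.828431
  x_3 = 1.414216 - 0.000006/2.828431 = 1.414214
Iteration 4:
  f(1.414214) = 0.000000
  f'(1.414214) = 2.828427
  x_4 = 1.414214 - 0.000000/2.828427 = 1.414214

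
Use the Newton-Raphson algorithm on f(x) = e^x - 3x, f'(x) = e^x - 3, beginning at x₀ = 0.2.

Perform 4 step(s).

f(x) = e^x - 3x
f'(x) = e^x - 3
x₀ = 0.2

Newton-Raphson formula: x_{n+1} = x_n - f(x_n)/f'(x_n)

Iteration 1:
  f(0.200000) = 0.621403
  f'(0.200000) = -1.778597
  x_1 = 0.200000 - 0.621403/(-1.778597) = 0.549378
Iteration 2:
  f(0.549378) = 0.084041
  f'(0.549378) = -1.267825
  x_2 = 0.549378 - 0.084041/(-1.267825) = 0.615666
Iteration 3:
  f(0.615666) = 0.003891
  f'(0.615666) = -1.149112
  x_3 = 0.615666 - 0.003891/(-1.149112) = 0.619052
Iteration 4:
  f(0.619052) = 0.000011
  f'(0.619052) = -1.142833
  x_4 = 0.619052 - 0.000011/(-1.142833) = 0.619061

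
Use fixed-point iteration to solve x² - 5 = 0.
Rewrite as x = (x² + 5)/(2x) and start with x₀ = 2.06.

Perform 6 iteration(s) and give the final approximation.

Equation: x² - 5 = 0
Fixed-point form: x = (x² + 5)/(2x)
x₀ = 2.06

x_1 = g(2.060000) = 2.243592
x_2 = g(2.243592) = 2.236081
x_3 = g(2.236081) = 2.236068
x_4 = g(2.236068) = 2.236068
x_5 = g(2.236068) = 2.236068
x_6 = g(2.236068) = 2.236068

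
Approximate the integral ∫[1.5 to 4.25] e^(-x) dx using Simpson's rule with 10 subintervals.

f(x) = e^(-x)
a = 1.5, b = 4.25, n = 10
h = (b - a)/n = 0.275000

Simpson's rule: (h/3)[f(x₀) + 4f(x₁) + 2f(x₂) + ... + f(xₙ)]

x_0 = 1.5000, f(x_0) = 0.223130, coefficient = 1
x_1 = 1.7750, f(x_1) = 0.169483, coefficient = 4
x_2 = 2.0500, f(x_2) = 0.128735, coefficient = 2
x_3 = 2.3250, f(x_3) = 0.097783, coefficient = 4
x_4 = 2.6000, f(x_4) = 0.074274, coefficient = 2
x_5 = 2.8750, f(x_5) = 0.056416, coefficient = 4
x_6 = 3.1500, f(x_6) = 0.042852, coefficient = 2
x_7 = 3.4250, f(x_7) = 0.032549, coefficient = 4
x_8 = 3.7000, f(x_8) = 0.024724, coefficient = 2
x_9 = 3.9750, f(x_9) = 0.018779, coefficient = 4
x_10 = 4.2500, f(x_10) = 0.014264, coefficient = 1

I ≈ (0.275000/3) × 2.278609 = 0.208873
Exact value: 0.208866
Error: 0.000007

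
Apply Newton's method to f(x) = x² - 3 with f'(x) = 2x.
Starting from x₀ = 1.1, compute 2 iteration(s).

f(x) = x² - 3
f'(x) = 2x
x₀ = 1.1

Newton-Raphson formula: x_{n+1} = x_n - f(x_n)/f'(x_n)

Iteration 1:
  f(1.100000) = -1.790000
  f'(1.100000) = 2.200000
  x_1 = 1.100000 - (-1.790000)/2.200000 = 1.913636
Iteration 2:
  f(1.913636) = 0.662004
  f'(1.913636) = 3.827273
  x_2 = 1.913636 - 0.662004/3.827273 = 1.740666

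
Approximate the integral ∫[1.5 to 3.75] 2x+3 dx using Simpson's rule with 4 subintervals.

f(x) = 2x+3
a = 1.5, b = 3.75, n = 4
h = (b - a)/n = 0.562500

Simpson's rule: (h/3)[f(x₀) + 4f(x₁) + 2f(x₂) + ... + f(xₙ)]

x_0 = 1.5000, f(x_0) = 6.000000, coefficient = 1
x_1 = 2.0625, f(x_1) = 7.125000, coefficient = 4
x_2 = 2.6250, f(x_2) = 8.250000, coefficient = 2
x_3 = 3.1875, f(x_3) = 9.375000, coefficient = 4
x_4 = 3.7500, f(x_4) = 10.500000, coefficient = 1

I ≈ (0.562500/3) × 99.000000 = 18.562500
Exact value: 18.562500
Error: 0.000000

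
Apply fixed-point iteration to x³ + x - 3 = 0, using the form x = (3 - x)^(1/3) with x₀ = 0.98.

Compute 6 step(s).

Equation: x³ + x - 3 = 0
Fixed-point form: x = (3 - x)^(1/3)
x₀ = 0.98

x_1 = g(0.980000) = 1.264107
x_2 = g(1.264107) = 1.201824
x_3 = g(1.201824) = 1.216029
x_4 = g(1.216029) = 1.212819
x_5 = g(1.212819) = 1.213546
x_6 = g(1.213546) = 1.213381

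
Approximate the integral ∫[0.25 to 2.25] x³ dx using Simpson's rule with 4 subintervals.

f(x) = x³
a = 0.25, b = 2.25, n = 4
h = (b - a)/n = 0.500000

Simpson's rule: (h/3)[f(x₀) + 4f(x₁) + 2f(x₂) + ... + f(xₙ)]

x_0 = 0.2500, f(x_0) = 0.015625, coefficient = 1
x_1 = 0.7500, f(x_1) = 0.421875, coefficient = 4
x_2 = 1.2500, f(x_2) = 1.953125, coefficient = 2
x_3 = 1.7500, f(x_3) = 5.359375, coefficient = 4
x_4 = 2.2500, f(x_4) = 11.390625, coefficient = 1

I ≈ (0.500000/3) × 38.437500 = 6.406250
Exact value: 6.406250
Error: 0.000000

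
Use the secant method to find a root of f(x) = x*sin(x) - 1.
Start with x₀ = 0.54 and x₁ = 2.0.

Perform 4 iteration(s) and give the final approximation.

f(x) = x*sin(x) - 1
x₀ = 0.54, x₁ = 2.0

Secant formula: x_{n+1} = x_n - f(x_n)(x_n - x_{n-1})/(f(x_n) - f(x_{n-1}))

Iteration 1:
  f(0.540000) = -0.722367
  f(2.000000) = 0.818595
  x_2 = 2.000000 - 0.818595×(2.000000 - 0.540000)/(0.818595 - (-0.722367))
       = 1.224414
Iteration 2:
  f(2.000000) = 0.818595
  f(1.224414) = 0.151692
  x_3 = 1.224414 - 0.151692×(1.224414 - 2.000000)/(0.151692 - 0.818595)
       = 1.048001
Iteration 3:
  f(1.224414) = 0.151692
  f(1.048001) = -0.091984
  x_4 = 1.048001 - (-0.091984)×(1.048001 - 1.224414)/(-0.091984 - 0.151692)
       = 1.114594
Iteration 4:
  f(1.048001) = -0.091984
  f(1.114594) = 0.000607
  x_5 = 1.114594 - 0.000607×(1.114594 - 1.048001)/(0.000607 - (-0.091984))
       = 1.114158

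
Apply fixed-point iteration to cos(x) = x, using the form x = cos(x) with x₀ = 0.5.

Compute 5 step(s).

Equation: cos(x) = x
Fixed-point form: x = cos(x)
x₀ = 0.5

x_1 = g(0.500000) = 0.877583
x_2 = g(0.877583) = 0.639012
x_3 = g(0.639012) = 0.802685
x_4 = g(0.802685) = 0.694778
x_5 = g(0.694778) = 0.768196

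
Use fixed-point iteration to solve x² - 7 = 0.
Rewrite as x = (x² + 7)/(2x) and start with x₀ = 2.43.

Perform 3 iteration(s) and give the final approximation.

Equation: x² - 7 = 0
Fixed-point form: x = (x² + 7)/(2x)
x₀ = 2.43

x_1 = g(2.430000) = 2.655329
x_2 = g(2.655329) = 2.645769
x_3 = g(2.645769) = 2.645751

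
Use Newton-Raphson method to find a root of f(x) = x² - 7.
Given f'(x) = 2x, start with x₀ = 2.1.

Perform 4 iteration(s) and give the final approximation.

f(x) = x² - 7
f'(x) = 2x
x₀ = 2.1

Newton-Raphson formula: x_{n+1} = x_n - f(x_n)/f'(x_n)

Iteration 1:
  f(2.100000) = -2.590000
  f'(2.100000) = 4.200000
  x_1 = 2.100000 - (-2.590000)/4.200000 = 2.716667
Iteration 2:
  f(2.716667) = 0.380278
  f'(2.716667) = 5.433333
  x_2 = 2.716667 - 0.380278/5.433333 = 2.646677
Iteration 3:
  f(2.646677) = 0.004899
  f'(2.646677) = 5.293354
  x_3 = 2.646677 - 0.004899/5.293354 = 2.645751
Iteration 4:
  f(2.645751) = 0.000001
  f'(2.645751) = 5.291503
  x_4 = 2.645751 - 0.000001/5.291503 = 2.645751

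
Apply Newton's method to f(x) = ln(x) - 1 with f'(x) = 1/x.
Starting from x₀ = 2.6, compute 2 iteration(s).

f(x) = ln(x) - 1
f'(x) = 1/x
x₀ = 2.6

Newton-Raphson formula: x_{n+1} = x_n - f(x_n)/f'(x_n)

Iteration 1:
  f(2.600000) = -0.044489
  f'(2.600000) = 0.384615
  x_1 = 2.600000 - (-0.044489)/0.384615 = 2.715670
Iteration 2:
  f(2.715670) = -0.000961
  f'(2.715670) = 0.368233
  x_2 = 2.715670 - (-0.000961)/0.368233 = 2.718281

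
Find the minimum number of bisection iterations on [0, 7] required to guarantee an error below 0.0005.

We need (b-a)/2^n ≤ 0.0005
(7 - 0)/2^n ≤ 0.0005
7/2^n ≤ 0.0005
2^n ≥ 14000
n ≥ log₂(14000) = 13.77
n ≥ 14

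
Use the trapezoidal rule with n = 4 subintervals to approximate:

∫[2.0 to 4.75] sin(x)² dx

f(x) = sin(x)²
a = 2.0, b = 4.75, n = 4
h = (b - a)/n = 0.687500

Trapezoidal rule: (h/2)[f(x₀) + 2f(x₁) + 2f(x₂) + ... + f(xₙ)]

x_0 = 2.0000, f(x_0) = 0.826822, coefficient = 1
x_1 = 2.6875, f(x_1) = 0.192411, coefficient = 2
x_2 = 3.3750, f(x_2) = 0.053497, coefficient = 2
x_3 = 4.0625, f(x_3) = 0.633856, coefficient = 2
x_4 = 4.7500, f(x_4) = 0.998586, coefficient = 1

I ≈ (0.687500/2) × 3.584937 = 1.232322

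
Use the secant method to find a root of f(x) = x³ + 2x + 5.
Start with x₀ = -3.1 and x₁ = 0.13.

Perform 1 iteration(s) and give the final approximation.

f(x) = x³ + 2x + 5
x₀ = -3.1, x₁ = 0.13

Secant formula: x_{n+1} = x_n - f(x_n)(x_n - x_{n-1})/(f(x_n) - f(x_{n-1}))

Iteration 1:
  f(-3.100000) = -30.991000
  f(0.130000) = 5.262197
  x_2 = 0.130000 - 5.262197×(0.130000 - (-3.100000))/(5.262197 - (-30.991000))
       = -0.338839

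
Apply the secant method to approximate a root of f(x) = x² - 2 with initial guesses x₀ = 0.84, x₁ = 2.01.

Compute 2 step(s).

f(x) = x² - 2
x₀ = 0.84, x₁ = 2.01

Secant formula: x_{n+1} = x_n - f(x_n)(x_n - x_{n-1})/(f(x_n) - f(x_{n-1}))

Iteration 1:
  f(0.840000) = -1.294400
  f(2.010000) = 2.040100
  x_2 = 2.010000 - 2.040100×(2.010000 - 0.840000)/(2.040100 - (-1.294400))
       = 1.294175
Iteration 2:
  f(2.010000) = 2.040100
  f(1.294175) = -0.325110
  x_3 = 1.294175 - (-0.325110)×(1.294175 - 2.010000)/(-0.325110 - 2.040100)
       = 1.392569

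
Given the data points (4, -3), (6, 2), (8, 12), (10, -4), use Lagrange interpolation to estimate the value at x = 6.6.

Lagrange interpolation formula:
P(x) = Σ yᵢ × Lᵢ(x)
where Lᵢ(x) = Π_{j≠i} (x - xⱼ)/(xᵢ - xⱼ)

L_0(6.6) = (6.6 - 6)/(4 - 6) × (6.6 - 8)/(4 - 8) × (6.6 - 10)/(4 - 10) = -0.059500
L_1(6.6) = (6.6 - 4)/(6 - 4) × (6.6 - 8)/(6 - 8) × (6.6 - 10)/(6 - 10) = 0.773500
L_2(6.6) = (6.6 - 4)/(8 - 4) × (6.6 - 6)/(8 - 6) × (6.6 - 10)/(8 - 10) = 0.331500
L_3(6.6) = (6.6 - 4)/(10 - 4) × (6.6 - 6)/(10 - 6) × (6.6 - 8)/(10 - 8) = -0.045500

P(6.6) = (-3)×L_0(6.6) + 2×L_1(6.6) + 12×L_2(6.6) + (-4)×L_3(6.6)
P(6.6) = 5.885500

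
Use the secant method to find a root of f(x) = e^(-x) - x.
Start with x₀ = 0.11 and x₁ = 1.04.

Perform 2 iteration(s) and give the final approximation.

f(x) = e^(-x) - x
x₀ = 0.11, x₁ = 1.04

Secant formula: x_{n+1} = x_n - f(x_n)(x_n - x_{n-1})/(f(x_n) - f(x_{n-1}))

Iteration 1:
  f(0.110000) = 0.785834
  f(1.040000) = -0.686545
  x_2 = 1.040000 - (-0.686545)×(1.040000 - 0.110000)/(-0.686545 - 0.785834)
       = 0.606357
Iteration 2:
  f(1.040000) = -0.686545
  f(0.606357) = -0.061023
  x_3 = 0.606357 - (-0.061023)×(0.606357 - 1.040000)/(-0.061023 - (-0.686545))
       = 0.564053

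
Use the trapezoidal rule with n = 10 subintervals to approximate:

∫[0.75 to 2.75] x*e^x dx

f(x) = x*e^x
a = 0.75, b = 2.75, n = 10
h = (b - a)/n = 0.200000

Trapezoidal rule: (h/2)[f(x₀) + 2f(x₁) + 2f(x₂) + ... + f(xₙ)]

x_0 = 0.7500, f(x_0) = 1.587750, coefficient = 1
x_1 = 0.9500, f(x_1) = 2.456424, coefficient = 2
x_2 = 1.1500, f(x_2) = 3.631922, coefficient = 2
x_3 = 1.3500, f(x_3) = 5.207524, coefficient = 2
x_4 = 1.5500, f(x_4) = 7.302779, coefficient = 2
x_5 = 1.7500, f(x_5) = 10.070555, coefficient = 2
x_6 = 1.9500, f(x_6) = 13.705941, coefficient = 2
x_7 = 2.1500, f(x_7) = 18.457446, coefficient = 2
x_8 = 2.3500, f(x_8) = 24.641089, coefficient = 2
x_9 = 2.5500, f(x_9) = 32.658115, coefficient = 2
x_10 = 2.7500, f(x_10) = 43.017238, coefficient = 1

I ≈ (0.200000/2) × 280.868575 = 28.086858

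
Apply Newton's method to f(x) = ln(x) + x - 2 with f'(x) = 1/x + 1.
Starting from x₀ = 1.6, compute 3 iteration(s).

f(x) = ln(x) + x - 2
f'(x) = 1/x + 1
x₀ = 1.6

Newton-Raphson formula: x_{n+1} = x_n - f(x_n)/f'(x_n)

Iteration 1:
  f(1.600000) = 0.070004
  f'(1.600000) = 1.625000
  x_1 = 1.600000 - 0.070004/1.625000 = 1.556921
Iteration 2:
  f(1.556921) = -0.000369
  f'(1.556921) = 1.642293
  x_2 = 1.556921 - (-0.000369)/1.642293 = 1.557146
Iteration 3:
  f(1.557146) = 0.000000
  f'(1.557146) = 1.642201
  x_3 = 1.557146 - 0.000000/1.642201 = 1.557146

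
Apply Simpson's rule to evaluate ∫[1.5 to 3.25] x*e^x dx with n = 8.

f(x) = x*e^x
a = 1.5, b = 3.25, n = 8
h = (b - a)/n = 0.218750

Simpson's rule: (h/3)[f(x₀) + 4f(x₁) + 2f(x₂) + ... + f(xₙ)]

x_0 = 1.5000, f(x_0) = 6.722534, coefficient = 1
x_1 = 1.7188, f(x_1) = 9.586418, coefficient = 4
x_2 = 1.9375, f(x_2) = 13.448916, coefficient = 2
x_3 = 2.1562, f(x_3) = 18.627158, coefficient = 4
x_4 = 2.3750, f(x_4) = 25.533656, coefficient = 2
x_5 = 2.5938, f(x_5) = 34.703991, coefficient = 4
x_6 = 2.8125, f(x_6) = 46.832330, coefficient = 2
x_7 = 3.0312, f(x_7) = 62.816958, coefficient = 4
x_8 = 3.2500, f(x_8) = 83.818605, coefficient = 1

I ≈ (0.218750/3) × 765.109042 = 55.789201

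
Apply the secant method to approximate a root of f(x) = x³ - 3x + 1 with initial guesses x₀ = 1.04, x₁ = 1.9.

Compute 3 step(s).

f(x) = x³ - 3x + 1
x₀ = 1.04, x₁ = 1.9

Secant formula: x_{n+1} = x_n - f(x_n)(x_n - x_{n-1})/(f(x_n) - f(x_{n-1}))

Iteration 1:
  f(1.040000) = -0.995136
  f(1.900000) = 2.159000
  x_2 = 1.900000 - 2.159000×(1.900000 - 1.040000)/(2.159000 - (-0.995136))
       = 1.311332
Iteration 2:
  f(1.900000) = 2.159000
  f(1.311332) = -0.679041
  x_3 = 1.311332 - (-0.679041)×(1.311332 - 1.900000)/(-0.679041 - 2.159000)
       = 1.452179
Iteration 3:
  f(1.311332) = -0.679041
  f(1.452179) = -0.294148
  x_4 = 1.452179 - (-0.294148)×(1.452179 - 1.311332)/(-0.294148 - (-0.679041))
       = 1.559819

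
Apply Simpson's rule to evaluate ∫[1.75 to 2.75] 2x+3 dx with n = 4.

f(x) = 2x+3
a = 1.75, b = 2.75, n = 4
h = (b - a)/n = 0.250000

Simpson's rule: (h/3)[f(x₀) + 4f(x₁) + 2f(x₂) + ... + f(xₙ)]

x_0 = 1.7500, f(x_0) = 6.500000, coefficient = 1
x_1 = 2.0000, f(x_1) = 7.000000, coefficient = 4
x_2 = 2.2500, f(x_2) = 7.500000, coefficient = 2
x_3 = 2.5000, f(x_3) = 8.000000, coefficient = 4
x_4 = 2.7500, f(x_4) = 8.500000, coefficient = 1

I ≈ (0.250000/3) × 90.000000 = 7.500000
Exact value: 7.500000
Error: 0.000000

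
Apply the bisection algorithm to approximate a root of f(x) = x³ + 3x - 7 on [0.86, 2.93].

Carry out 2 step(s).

f(x) = x³ + 3x - 7
Initial interval: [0.86, 2.93]

Iteration 1:
  c_1 = (0.860000 + 2.930000)/2 = 1.895000
  f(c_1) = f(1.895000) = 5.489992
  f(a) × f(c) < 0, new interval: [0.860000, 1.895000]
Iteration 2:
  c_2 = (0.860000 + 1.895000)/2 = 1.377500
  f(c_2) = f(1.377500) = -0.253685
  f(a) × f(c) ≥ 0, new interval: [1.377500, 1.895000]

After 2 iteration(s), the approximation is c_2 = 1.377500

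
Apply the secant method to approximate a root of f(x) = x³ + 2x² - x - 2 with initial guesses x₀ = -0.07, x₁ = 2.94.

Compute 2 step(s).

f(x) = x³ + 2x² - x - 2
x₀ = -0.07, x₁ = 2.94

Secant formula: x_{n+1} = x_n - f(x_n)(x_n - x_{n-1})/(f(x_n) - f(x_{n-1}))

Iteration 1:
  f(-0.070000) = -1.920543
  f(2.940000) = 37.759384
  x_2 = 2.940000 - 37.759384×(2.940000 - (-0.070000))/(37.759384 - (-1.920543))
       = 0.075687
Iteration 2:
  f(2.940000) = 37.759384
  f(0.075687) = -2.063796
  x_3 = 0.075687 - (-2.063796)×(0.075687 - 2.940000)/(-2.063796 - 37.759384)
       = 0.224127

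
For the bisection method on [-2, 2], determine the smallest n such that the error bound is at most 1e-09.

We need (b-a)/2^n ≤ 1e-09
(2 - (-2))/2^n ≤ 1e-09
4/2^n ≤ 1e-09
2^n ≥ 4000000000
n ≥ log₂(4000000000) = 31.90
n ≥ 32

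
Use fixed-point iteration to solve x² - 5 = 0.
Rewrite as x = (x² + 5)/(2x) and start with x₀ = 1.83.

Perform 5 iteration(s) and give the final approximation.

Equation: x² - 5 = 0
Fixed-point form: x = (x² + 5)/(2x)
x₀ = 1.83

x_1 = g(1.830000) = 2.281120
x_2 = g(2.281120) = 2.236513
x_3 = g(2.236513) = 2.236068
x_4 = g(2.236068) = 2.236068
x_5 = g(2.236068) = 2.236068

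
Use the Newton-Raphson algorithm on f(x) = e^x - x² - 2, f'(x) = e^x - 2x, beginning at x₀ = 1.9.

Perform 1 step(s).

f(x) = e^x - x² - 2
f'(x) = e^x - 2x
x₀ = 1.9

Newton-Raphson formula: x_{n+1} = x_n - f(x_n)/f'(x_n)

Iteration 1:
  f(1.900000) = 1.075894
  f'(1.900000) = 2.885894
  x_1 = 1.900000 - 1.075894/2.885894 = 1.527189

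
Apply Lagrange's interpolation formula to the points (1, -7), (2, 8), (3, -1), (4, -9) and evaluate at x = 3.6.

Lagrange interpolation formula:
P(x) = Σ yᵢ × Lᵢ(x)
where Lᵢ(x) = Π_{j≠i} (x - xⱼ)/(xᵢ - xⱼ)

L_0(3.6) = (3.6 - 2)/(1 - 2) × (3.6 - 3)/(1 - 3) × (3.6 - 4)/(1 - 4) = 0.064000
L_1(3.6) = (3.6 - 1)/(2 - 1) × (3.6 - 3)/(2 - 3) × (3.6 - 4)/(2 - 4) = -0.312000
L_2(3.6) = (3.6 - 1)/(3 - 1) × (3.6 - 2)/(3 - 2) × (3.6 - 4)/(3 - 4) = 0.832000
L_3(3.6) = (3.6 - 1)/(4 - 1) × (3.6 - 2)/(4 - 2) × (3.6 - 3)/(4 - 3) = 0.416000

P(3.6) = (-7)×L_0(3.6) + 8×L_1(3.6) + (-1)×L_2(3.6) + (-9)×L_3(3.6)
P(3.6) = -7.520000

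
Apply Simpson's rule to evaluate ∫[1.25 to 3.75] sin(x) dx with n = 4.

f(x) = sin(x)
a = 1.25, b = 3.75, n = 4
h = (b - a)/n = 0.625000

Simpson's rule: (h/3)[f(x₀) + 4f(x₁) + 2f(x₂) + ... + f(xₙ)]

x_0 = 1.2500, f(x_0) = 0.948985, coefficient = 1
x_1 = 1.8750, f(x_1) = 0.954086, coefficient = 4
x_2 = 2.5000, f(x_2) = 0.598472, coefficient = 2
x_3 = 3.1250, f(x_3) = 0.016592, coefficient = 4
x_4 = 3.7500, f(x_4) = -0.571561, coefficient = 1

I ≈ (0.625000/3) × 5.457078 = 1.136891
Exact value: 1.135882
Error: 0.001010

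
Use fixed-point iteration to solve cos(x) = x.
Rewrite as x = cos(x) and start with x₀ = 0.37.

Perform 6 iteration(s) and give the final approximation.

Equation: cos(x) = x
Fixed-point form: x = cos(x)
x₀ = 0.37

x_1 = g(0.370000) = 0.932327
x_2 = g(0.932327) = 0.595967
x_3 = g(0.595967) = 0.827606
x_4 = g(0.827606) = 0.676640
x_5 = g(0.676640) = 0.779681
x_6 = g(0.779681) = 0.711138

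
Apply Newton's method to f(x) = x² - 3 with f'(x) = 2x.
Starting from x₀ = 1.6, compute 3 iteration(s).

f(x) = x² - 3
f'(x) = 2x
x₀ = 1.6

Newton-Raphson formula: x_{n+1} = x_n - f(x_n)/f'(x_n)

Iteration 1:
  f(1.600000) = -0.440000
  f'(1.600000) = 3.200000
  x_1 = 1.600000 - (-0.440000)/3.200000 = 1.737500
Iteration 2:
  f(1.737500) = 0.018906
  f'(1.737500) = 3.475000
  x_2 = 1.737500 - 0.018906/3.475000 = 1.732059
Iteration 3:
  f(1.732059) = 0.000030
  f'(1.732059) = 3.464119
  x_3 = 1.732059 - 0.000030/3.464119 = 1.732051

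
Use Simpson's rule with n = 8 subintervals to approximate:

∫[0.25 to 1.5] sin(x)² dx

f(x) = sin(x)²
a = 0.25, b = 1.5, n = 8
h = (b - a)/n = 0.156250

Simpson's rule: (h/3)[f(x₀) + 4f(x₁) + 2f(x₂) + ... + f(xₙ)]

x_0 = 0.2500, f(x_0) = 0.061209, coefficient = 1
x_1 = 0.4062, f(x_1) = 0.156157, coefficient = 4
x_2 = 0.5625, f(x_2) = 0.284412, coefficient = 2
x_3 = 0.7188, f(x_3) = 0.433549, coefficient = 4
x_4 = 0.8750, f(x_4) = 0.589123, coefficient = 2
x_5 = 1.0312, f(x_5) = 0.736064, coefficient = 4
x_6 = 1.1875, f(x_6) = 0.860139, coefficient = 2
x_7 = 1.3438, f(x_7) = 0.949330, coefficient = 4
x_8 = 1.5000, f(x_8) = 0.994996, coefficient = 1

I ≈ (0.156250/3) × 13.623954 = 0.709581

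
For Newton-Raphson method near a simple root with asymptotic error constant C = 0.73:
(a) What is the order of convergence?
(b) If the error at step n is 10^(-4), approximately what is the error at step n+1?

(a) Newton-Raphson has quadratic (order 2) convergence near simple roots.
    This means |e_{n+1}| ≈ C|e_n|².

(b) With |e_n| = 10^(-4) and C = 0.73:
    |e_{n+1}| ≈ 0.73 × (10^(-4))² = 0.73 × 10^(-8)

(a) 2 (quadratic); (b) |e_{n+1}| ≈ 7.300e-09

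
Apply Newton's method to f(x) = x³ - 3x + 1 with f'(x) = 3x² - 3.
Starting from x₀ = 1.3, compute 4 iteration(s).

f(x) = x³ - 3x + 1
f'(x) = 3x² - 3
x₀ = 1.3

Newton-Raphson formula: x_{n+1} = x_n - f(x_n)/f'(x_n)

Iteration 1:
  f(1.300000) = -0.703000
  f'(1.300000) = 2.070000
  x_1 = 1.300000 - (-0.703000)/2.070000 = 1.639614
Iteration 2:
  f(1.639614) = 0.488986
  f'(1.639614) = 5.064998
  x_2 = 1.639614 - 0.488986/5.064998 = 1.543071
Iteration 3:
  f(1.543071) = 0.044946
  f'(1.543071) = 4.143208
  x_3 = 1.543071 - 0.044946/4.143208 = 1.532223
Iteration 4:
  f(1.532223) = 0.000543
  f'(1.532223) = 4.043125
  x_4 = 1.532223 - 0.000543/4.043125 = 1.532089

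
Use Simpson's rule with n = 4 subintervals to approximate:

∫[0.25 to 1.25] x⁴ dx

f(x) = x⁴
a = 0.25, b = 1.25, n = 4
h = (b - a)/n = 0.250000

Simpson's rule: (h/3)[f(x₀) + 4f(x₁) + 2f(x₂) + ... + f(xₙ)]

x_0 = 0.2500, f(x_0) = 0.003906, coefficient = 1
x_1 = 0.5000, f(x_1) = 0.062500, coefficient = 4
x_2 = 0.7500, f(x_2) = 0.316406, coefficient = 2
x_3 = 1.0000, f(x_3) = 1.000000, coefficient = 4
x_4 = 1.2500, f(x_4) = 2.441406, coefficient = 1

I ≈ (0.250000/3) × 7.328125 = 0.610677
Exact value: 0.610156
Error: 0.000521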